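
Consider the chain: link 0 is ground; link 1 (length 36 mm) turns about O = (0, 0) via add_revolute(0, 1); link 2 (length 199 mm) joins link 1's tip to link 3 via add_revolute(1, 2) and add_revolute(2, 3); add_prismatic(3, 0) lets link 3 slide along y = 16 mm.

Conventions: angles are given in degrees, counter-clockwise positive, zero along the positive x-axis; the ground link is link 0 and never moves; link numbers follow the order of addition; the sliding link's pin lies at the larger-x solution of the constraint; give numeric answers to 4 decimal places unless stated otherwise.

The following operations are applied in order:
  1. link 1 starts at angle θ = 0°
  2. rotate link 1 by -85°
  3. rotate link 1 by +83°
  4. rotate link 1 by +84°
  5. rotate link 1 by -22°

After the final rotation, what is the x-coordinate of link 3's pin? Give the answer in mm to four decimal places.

geometry: r = 36 mm, L = 199 mm, e = 16 mm; θ starts at 0°
rotate link 1 by -85°: θ ← 0° -85° = -85°
rotate link 1 by +83°: θ ← -85° +83° = -2°
rotate link 1 by +84°: θ ← -2° +84° = 82°
rotate link 1 by -22°: θ ← 82° -22° = 60°
crank pin P = (r cos θ, r sin θ) = (18.000000, 31.176915)
h = r sin θ − e = 31.176915 − 16 = 15.176915
x = r cos θ + √(L² − h²) = 18.000000 + 198.420415 = 216.420415

216.4204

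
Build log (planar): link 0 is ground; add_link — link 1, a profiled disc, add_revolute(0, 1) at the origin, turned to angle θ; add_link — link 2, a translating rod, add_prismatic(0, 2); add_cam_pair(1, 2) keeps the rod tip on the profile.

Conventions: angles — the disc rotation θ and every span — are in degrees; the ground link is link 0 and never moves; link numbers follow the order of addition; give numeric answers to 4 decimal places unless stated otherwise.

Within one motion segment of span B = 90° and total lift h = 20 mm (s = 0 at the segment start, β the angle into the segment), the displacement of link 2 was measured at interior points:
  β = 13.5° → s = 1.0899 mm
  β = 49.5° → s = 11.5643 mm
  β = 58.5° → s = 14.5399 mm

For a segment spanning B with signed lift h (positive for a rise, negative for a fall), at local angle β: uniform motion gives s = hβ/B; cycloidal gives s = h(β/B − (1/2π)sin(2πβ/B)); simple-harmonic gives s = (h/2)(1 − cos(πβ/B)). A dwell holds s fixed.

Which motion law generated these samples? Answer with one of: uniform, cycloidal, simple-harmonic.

candidates at β/B = r: uniform s = h·r (linear in β); cycloidal s = h·(r − sin(2πr)/(2π)); simple-harmonic s = (h/2)(1 − cos(πr))
β=13.5°: printed 1.0899 | uniform 3.0000, cycloidal 0.4248, simple-harmonic 1.0899
β=49.5°: printed 11.5643 | uniform 11.0000, cycloidal 11.9836, simple-harmonic 11.5643
β=58.5°: printed 14.5399 | uniform 13.0000, cycloidal 15.5752, simple-harmonic 14.5399
only one law matches every sample → simple-harmonic

simple-harmonic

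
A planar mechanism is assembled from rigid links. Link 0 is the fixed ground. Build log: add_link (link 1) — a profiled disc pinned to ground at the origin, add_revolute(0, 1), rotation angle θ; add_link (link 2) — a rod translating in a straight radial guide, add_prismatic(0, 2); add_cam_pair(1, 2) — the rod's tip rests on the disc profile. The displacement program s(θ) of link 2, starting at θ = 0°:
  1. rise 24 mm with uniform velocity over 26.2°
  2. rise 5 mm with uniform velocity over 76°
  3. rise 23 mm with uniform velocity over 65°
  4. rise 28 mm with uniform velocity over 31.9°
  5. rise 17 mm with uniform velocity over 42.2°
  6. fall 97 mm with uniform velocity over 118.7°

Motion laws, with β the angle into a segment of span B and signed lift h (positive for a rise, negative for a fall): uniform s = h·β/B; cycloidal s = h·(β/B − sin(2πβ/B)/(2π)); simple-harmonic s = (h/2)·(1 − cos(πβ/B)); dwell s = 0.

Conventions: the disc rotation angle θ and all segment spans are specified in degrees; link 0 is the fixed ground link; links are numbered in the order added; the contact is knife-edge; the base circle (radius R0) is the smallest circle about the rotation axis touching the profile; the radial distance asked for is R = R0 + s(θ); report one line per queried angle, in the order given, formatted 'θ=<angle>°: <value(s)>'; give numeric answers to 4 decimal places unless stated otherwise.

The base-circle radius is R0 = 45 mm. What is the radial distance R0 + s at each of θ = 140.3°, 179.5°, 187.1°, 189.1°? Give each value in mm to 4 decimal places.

seg 1 [0°–26.2°] uniform, h=24: full span → s += 24 → s = 24.0000
seg 2 [26.2°–102.2°] uniform, h=5: full span → s += 5 → s = 29.0000
seg 3 [102.2°–167.2°] uniform, h=23: θ=140.3° here. β=38.1, B=65. 23·38.1/65 = 13.4815 → s = 42.4815
seg 3 [102.2°–167.2°] uniform, h=23: full span → s += 23 → s = 52.0000
seg 4 [167.2°–199.1°] uniform, h=28: θ=179.5° here. β=12.3, B=31.9. 28·12.3/31.9 = 10.7962 → s = 62.7962
seg 4 [167.2°–199.1°] uniform, h=28: θ=187.1° here. β=19.9, B=31.9. 28·19.9/31.9 = 17.4671 → s = 69.4671
seg 4 [167.2°–199.1°] uniform, h=28: θ=189.1° here. β=21.9, B=31.9. 28·21.9/31.9 = 19.2226 → s = 71.2226
θ=140.3°: R = R0 + s = 45 + 42.4815 = 87.4815
θ=179.5°: R = R0 + s = 45 + 62.7962 = 107.7962
θ=187.1°: R = R0 + s = 45 + 69.4671 = 114.4671
θ=189.1°: R = R0 + s = 45 + 71.2226 = 116.2226

θ=140.3°: 87.4815
θ=179.5°: 107.7962
θ=187.1°: 114.4671
θ=189.1°: 116.2226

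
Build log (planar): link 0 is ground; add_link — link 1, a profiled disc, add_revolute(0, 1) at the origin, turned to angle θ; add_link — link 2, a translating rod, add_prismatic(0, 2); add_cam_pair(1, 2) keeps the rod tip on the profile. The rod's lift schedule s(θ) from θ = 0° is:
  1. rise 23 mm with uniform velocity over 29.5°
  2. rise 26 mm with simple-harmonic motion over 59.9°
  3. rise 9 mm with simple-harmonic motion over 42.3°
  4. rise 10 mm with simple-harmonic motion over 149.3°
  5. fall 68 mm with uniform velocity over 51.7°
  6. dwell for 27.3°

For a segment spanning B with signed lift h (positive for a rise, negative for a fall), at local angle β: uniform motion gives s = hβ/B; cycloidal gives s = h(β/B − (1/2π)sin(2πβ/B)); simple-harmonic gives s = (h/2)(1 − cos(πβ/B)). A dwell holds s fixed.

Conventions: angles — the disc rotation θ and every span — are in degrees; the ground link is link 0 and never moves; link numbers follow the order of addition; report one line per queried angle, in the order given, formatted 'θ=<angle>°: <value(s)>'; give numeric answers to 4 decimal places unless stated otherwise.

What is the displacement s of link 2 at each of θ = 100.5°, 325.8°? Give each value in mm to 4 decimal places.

seg 1 [0°–29.5°] uniform, h=23: full span → s += 23 → s = 23.0000
seg 2 [29.5°–89.4°] simple-harmonic, h=26: full span → s += 26 → s = 49.0000
seg 3 [89.4°–131.7°] simple-harmonic, h=9: θ=100.5° here. β=11.1, B=42.3. 9/2·(1 − cos(π·0.2624)) = 1.4445 → s = 50.4445
seg 3 [89.4°–131.7°] simple-harmonic, h=9: full span → s += 9 → s = 58.0000
seg 4 [131.7°–281°] simple-harmonic, h=10: full span → s += 10 → s = 68.0000
seg 5 [281°–332.7°] uniform, h=-68: θ=325.8° here. β=44.8, B=51.7. -68·44.8/51.7 = -58.9246 → s = 9.0754

θ=100.5°: 50.4445
θ=325.8°: 9.0754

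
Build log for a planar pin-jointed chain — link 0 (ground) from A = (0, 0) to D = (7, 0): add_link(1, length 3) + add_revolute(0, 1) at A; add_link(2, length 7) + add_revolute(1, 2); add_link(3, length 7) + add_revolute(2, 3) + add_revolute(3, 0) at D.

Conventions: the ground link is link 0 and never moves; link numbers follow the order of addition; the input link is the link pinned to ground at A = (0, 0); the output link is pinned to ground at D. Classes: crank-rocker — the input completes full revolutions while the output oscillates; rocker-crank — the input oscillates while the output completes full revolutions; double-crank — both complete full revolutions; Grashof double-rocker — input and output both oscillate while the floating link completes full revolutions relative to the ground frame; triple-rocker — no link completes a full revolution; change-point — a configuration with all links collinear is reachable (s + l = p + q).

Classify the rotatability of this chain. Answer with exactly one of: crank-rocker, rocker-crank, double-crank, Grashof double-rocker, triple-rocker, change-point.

lengths: ground=7, input=3, coupler=7, output=7
sorted: s=3 (shortest), l=7 (longest), p+q=14
s + l = 10 vs p + q = 14
s + l < p + q (Grashof) with shortest = input link → crank-rocker

crank-rocker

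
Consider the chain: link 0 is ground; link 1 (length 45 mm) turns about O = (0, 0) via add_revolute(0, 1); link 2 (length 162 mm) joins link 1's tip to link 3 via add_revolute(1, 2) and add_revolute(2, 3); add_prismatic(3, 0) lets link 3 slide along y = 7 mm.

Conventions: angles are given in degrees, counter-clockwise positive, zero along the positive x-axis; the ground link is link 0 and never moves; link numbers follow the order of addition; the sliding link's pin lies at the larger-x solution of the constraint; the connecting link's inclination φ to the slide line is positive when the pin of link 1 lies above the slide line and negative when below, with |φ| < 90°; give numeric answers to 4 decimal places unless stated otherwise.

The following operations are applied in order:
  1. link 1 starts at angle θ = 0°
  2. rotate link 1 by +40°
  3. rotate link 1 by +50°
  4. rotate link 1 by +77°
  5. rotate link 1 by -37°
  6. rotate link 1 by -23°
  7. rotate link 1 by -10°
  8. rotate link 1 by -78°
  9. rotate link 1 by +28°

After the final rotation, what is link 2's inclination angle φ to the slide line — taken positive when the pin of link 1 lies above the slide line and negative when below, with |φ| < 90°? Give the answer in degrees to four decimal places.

geometry: r = 45 mm, L = 162 mm, e = 7 mm; θ starts at 0°
rotate link 1 by +40°: θ ← 0° +40° = 40°
rotate link 1 by +50°: θ ← 40° +50° = 90°
rotate link 1 by +77°: θ ← 90° +77° = 167°
rotate link 1 by -37°: θ ← 167° -37° = 130°
rotate link 1 by -23°: θ ← 130° -23° = 107°
rotate link 1 by -10°: θ ← 107° -10° = 97°
rotate link 1 by -78°: θ ← 97° -78° = 19°
rotate link 1 by +28°: θ ← 19° +28° = 47°
h = r sin θ − e = 32.910917 − 7 = 25.910917
sin φ = h / L = 25.910917 / 162 = 0.15994393
φ = arcsin(0.15994393) = 9.203642°

9.2036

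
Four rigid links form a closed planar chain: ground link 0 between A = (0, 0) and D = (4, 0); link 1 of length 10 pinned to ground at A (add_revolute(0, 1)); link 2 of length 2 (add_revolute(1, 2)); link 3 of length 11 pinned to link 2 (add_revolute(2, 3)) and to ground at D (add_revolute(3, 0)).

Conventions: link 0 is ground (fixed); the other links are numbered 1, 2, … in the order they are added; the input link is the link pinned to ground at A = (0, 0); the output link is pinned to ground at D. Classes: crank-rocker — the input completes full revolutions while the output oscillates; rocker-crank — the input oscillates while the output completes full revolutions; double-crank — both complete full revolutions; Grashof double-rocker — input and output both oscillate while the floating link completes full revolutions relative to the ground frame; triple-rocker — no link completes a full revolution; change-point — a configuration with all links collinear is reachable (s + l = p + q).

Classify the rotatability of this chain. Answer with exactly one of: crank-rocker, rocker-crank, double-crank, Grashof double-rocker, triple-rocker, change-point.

lengths: ground=4, input=10, coupler=2, output=11
sorted: s=2 (shortest), l=11 (longest), p+q=14
s + l = 13 vs p + q = 14
s + l < p + q (Grashof) with shortest = coupler link → Grashof double-rocker

Grashof double-rocker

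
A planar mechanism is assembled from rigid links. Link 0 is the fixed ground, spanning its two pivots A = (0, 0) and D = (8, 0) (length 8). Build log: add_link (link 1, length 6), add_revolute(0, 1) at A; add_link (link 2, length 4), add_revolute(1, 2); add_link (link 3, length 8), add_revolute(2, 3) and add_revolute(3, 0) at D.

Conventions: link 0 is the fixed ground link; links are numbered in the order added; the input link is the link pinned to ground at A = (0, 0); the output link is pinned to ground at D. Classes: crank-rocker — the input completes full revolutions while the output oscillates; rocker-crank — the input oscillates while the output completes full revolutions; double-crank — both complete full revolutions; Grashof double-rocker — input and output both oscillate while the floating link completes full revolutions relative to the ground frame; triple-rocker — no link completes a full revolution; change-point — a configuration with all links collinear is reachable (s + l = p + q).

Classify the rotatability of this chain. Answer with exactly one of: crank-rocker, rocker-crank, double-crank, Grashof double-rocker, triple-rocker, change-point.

lengths: ground=8, input=6, coupler=4, output=8
sorted: s=4 (shortest), l=8 (longest), p+q=14
s + l = 12 vs p + q = 14
s + l < p + q (Grashof) with shortest = coupler link → Grashof double-rocker

Grashof double-rocker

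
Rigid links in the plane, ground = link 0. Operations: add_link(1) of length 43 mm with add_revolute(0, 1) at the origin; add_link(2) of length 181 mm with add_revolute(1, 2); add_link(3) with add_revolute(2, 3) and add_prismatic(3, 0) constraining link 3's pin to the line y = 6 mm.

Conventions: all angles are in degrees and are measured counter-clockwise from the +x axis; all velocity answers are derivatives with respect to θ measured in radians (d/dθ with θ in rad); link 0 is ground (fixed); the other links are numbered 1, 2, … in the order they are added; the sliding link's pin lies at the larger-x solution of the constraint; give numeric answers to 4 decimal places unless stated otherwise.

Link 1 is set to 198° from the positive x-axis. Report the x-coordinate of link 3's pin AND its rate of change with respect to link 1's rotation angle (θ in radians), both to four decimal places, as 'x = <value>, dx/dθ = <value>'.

geometry: r = 43 mm, L = 181 mm, e = 6 mm
crank pin P = (r cos θ, r sin θ) = (-40.895430, -13.287731)
h = r sin θ − e = -13.287731 − 6 = -19.287731
x = r cos θ + √(L² − h²) = -40.895430 + 179.969396 = 139.073966
dx/dθ = −r sin θ − h·r cos θ/√(L² − h²) (θ in radians; h = -19.287731) = 8.904874

x = 139.0740, dx/dθ = 8.9049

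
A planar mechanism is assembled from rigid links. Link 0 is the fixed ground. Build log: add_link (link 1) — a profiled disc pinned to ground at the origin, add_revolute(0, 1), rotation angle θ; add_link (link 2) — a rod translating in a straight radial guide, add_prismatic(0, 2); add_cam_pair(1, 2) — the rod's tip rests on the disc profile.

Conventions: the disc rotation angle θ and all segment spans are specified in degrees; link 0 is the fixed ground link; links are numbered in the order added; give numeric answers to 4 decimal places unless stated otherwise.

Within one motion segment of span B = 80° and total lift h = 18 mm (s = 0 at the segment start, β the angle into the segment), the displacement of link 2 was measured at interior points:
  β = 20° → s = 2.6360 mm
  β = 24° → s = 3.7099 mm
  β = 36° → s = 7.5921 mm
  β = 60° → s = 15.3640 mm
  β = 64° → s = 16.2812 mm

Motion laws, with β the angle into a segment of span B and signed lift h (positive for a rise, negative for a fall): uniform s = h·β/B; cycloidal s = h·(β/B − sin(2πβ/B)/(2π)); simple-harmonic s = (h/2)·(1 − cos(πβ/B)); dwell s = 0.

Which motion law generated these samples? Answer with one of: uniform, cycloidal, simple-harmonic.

candidates at β/B = r: uniform s = h·r (linear in β); cycloidal s = h·(r − sin(2πr)/(2π)); simple-harmonic s = (h/2)(1 − cos(πr))
β=20°: printed 2.6360 | uniform 4.5000, cycloidal 1.6352, simple-harmonic 2.6360
β=24°: printed 3.7099 | uniform 5.4000, cycloidal 2.6754, simple-harmonic 3.7099
β=36°: printed 7.5921 | uniform 8.1000, cycloidal 7.2147, simple-harmonic 7.5921
β=60°: printed 15.3640 | uniform 13.5000, cycloidal 16.3648, simple-harmonic 15.3640
β=64°: printed 16.2812 | uniform 14.4000, cycloidal 17.1246, simple-harmonic 16.2812
only one law matches every sample → simple-harmonic

simple-harmonic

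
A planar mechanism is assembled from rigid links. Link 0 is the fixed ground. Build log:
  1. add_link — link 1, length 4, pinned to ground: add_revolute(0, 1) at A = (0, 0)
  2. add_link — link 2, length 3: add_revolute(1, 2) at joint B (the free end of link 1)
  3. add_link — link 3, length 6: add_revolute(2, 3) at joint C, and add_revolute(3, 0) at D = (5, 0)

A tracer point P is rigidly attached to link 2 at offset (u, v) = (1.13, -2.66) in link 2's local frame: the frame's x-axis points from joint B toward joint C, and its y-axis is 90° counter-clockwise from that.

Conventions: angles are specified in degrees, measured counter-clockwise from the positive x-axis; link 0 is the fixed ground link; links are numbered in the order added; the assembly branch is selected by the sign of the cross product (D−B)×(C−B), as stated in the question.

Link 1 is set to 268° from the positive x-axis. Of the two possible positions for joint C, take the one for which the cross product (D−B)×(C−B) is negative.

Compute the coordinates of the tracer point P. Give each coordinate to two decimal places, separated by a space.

A=(0,0), D=(5.00,0)
B = A + 4.00·(cos268°, sin268°) = (-0.1396, -3.9976)
|BD| = 6.5112
circle(B,3.00) ∩ circle(D,6.00): a=1.1823, h=2.7572
  candidates: C₊=(-0.8992,-1.0953) cross=17.953; C₋=(2.4864,-5.4481) cross=-17.953
  branch - wants cross < 0 → take C=(2.4864,-5.4481) (cross=-17.953)
ex = (C−B)/|BC| = (0.8753,-0.4835); ey = (0.4835,0.8753)
P = B + 1.13·ex + -2.66·ey = (-0.4366,-6.8723)

-0.44 -6.87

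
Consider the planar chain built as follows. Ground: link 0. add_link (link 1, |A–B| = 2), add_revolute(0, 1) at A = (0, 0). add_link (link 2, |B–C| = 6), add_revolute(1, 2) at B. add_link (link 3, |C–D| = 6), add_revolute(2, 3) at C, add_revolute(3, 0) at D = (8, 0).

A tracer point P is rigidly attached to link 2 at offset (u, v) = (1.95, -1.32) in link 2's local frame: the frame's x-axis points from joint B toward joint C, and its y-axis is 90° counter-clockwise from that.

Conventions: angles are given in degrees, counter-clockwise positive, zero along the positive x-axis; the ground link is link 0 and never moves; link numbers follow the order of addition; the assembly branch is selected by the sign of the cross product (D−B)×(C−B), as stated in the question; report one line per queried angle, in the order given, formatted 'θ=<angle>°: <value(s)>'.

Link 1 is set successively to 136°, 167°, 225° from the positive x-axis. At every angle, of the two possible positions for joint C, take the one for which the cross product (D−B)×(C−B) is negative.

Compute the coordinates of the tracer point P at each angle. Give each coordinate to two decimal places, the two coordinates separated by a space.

A=(0,0), D=(8.00,0)
θ=136°: B = A + 2.00·(cos136°, sin136°) = (-1.4387, 1.3893)
θ=136°: |BD| = 9.5404
θ=136°: circle(B,6.00) ∩ circle(D,6.00): a=4.7702, h=3.6394
θ=136°:   candidates: C₊=(3.8106,4.2953) cross=34.721; C₋=(2.7507,-2.9060) cross=-34.721
θ=136°:   branch - wants cross < 0 → take C=(2.7507,-2.9060) (cross=-34.721)
θ=136°: ex = (C−B)/|BC| = (0.6982,-0.7159); ey = (0.7159,0.6982)
θ=136°: P = B + 1.95·ex + -1.32·ey = (-1.0221,-0.9283)
θ=167°: B = A + 2.00·(cos167°, sin167°) = (-1.9487, 0.4499)
θ=167°: |BD| = 9.9589
θ=167°: circle(B,6.00) ∩ circle(D,6.00): a=4.9795, h=3.3474
θ=167°:   candidates: C₊=(3.1769,3.5689) cross=33.336; C₋=(2.8744,-3.1190) cross=-33.336
θ=167°:   branch - wants cross < 0 → take C=(2.8744,-3.1190) (cross=-33.336)
θ=167°: ex = (C−B)/|BC| = (0.8039,-0.5948); ey = (0.5948,0.8039)
θ=167°: P = B + 1.95·ex + -1.32·ey = (-1.1664,-1.7711)
θ=225°: B = A + 2.00·(cos225°, sin225°) = (-1.4142, -1.4142)
θ=225°: |BD| = 9.5198
θ=225°: circle(B,6.00) ∩ circle(D,6.00): a=4.7599, h=3.6528
θ=225°:   candidates: C₊=(2.7503,2.9052) cross=34.774; C₋=(3.8355,-4.3194) cross=-34.774
θ=225°:   branch - wants cross < 0 → take C=(3.8355,-4.3194) (cross=-34.774)
θ=225°: ex = (C−B)/|BC| = (0.8750,-0.4842); ey = (0.4842,0.8750)
θ=225°: P = B + 1.95·ex + -1.32·ey = (-0.3472,-3.5133)

θ=136°: -1.02 -0.93
θ=167°: -1.17 -1.77
θ=225°: -0.35 -3.51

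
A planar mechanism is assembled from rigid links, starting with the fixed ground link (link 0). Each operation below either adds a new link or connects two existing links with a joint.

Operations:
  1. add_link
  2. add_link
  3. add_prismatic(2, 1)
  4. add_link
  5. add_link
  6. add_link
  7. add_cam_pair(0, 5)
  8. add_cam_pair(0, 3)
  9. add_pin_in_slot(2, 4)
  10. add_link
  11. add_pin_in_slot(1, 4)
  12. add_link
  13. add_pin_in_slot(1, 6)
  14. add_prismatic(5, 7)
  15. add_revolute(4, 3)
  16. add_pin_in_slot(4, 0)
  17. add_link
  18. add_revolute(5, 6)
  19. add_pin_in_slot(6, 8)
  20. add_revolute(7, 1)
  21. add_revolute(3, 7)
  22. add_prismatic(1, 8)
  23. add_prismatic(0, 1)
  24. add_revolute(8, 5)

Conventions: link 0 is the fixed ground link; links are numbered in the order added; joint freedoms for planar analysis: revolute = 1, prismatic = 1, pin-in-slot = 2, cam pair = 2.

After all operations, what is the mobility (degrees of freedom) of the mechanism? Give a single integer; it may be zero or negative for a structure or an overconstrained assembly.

ground; <1,0,0>
#1 <2,0,0>
#2 <3,0,0>
P:2↔1 J1 <3,1,0>
#3 <4,1,0>
#4 <5,1,0>
#5 <6,1,0>
C:0↔5 J2 <6,1,1>
C:0↔3 J2 <6,1,2>
PS:2↔4 J2 <6,1,3>
#6 <7,1,3>
PS:1↔4 J2 <7,1,4>
#7 <8,1,4>
PS:1↔6 J2 <8,1,5>
P:5↔7 J1 <8,2,5>
R:4↔3 J1 <8,3,5>
PS:4↔0 J2 <8,3,6>
#8 <9,3,6>
R:5↔6 J1 <9,4,6>
PS:6↔8 J2 <9,4,7>
R:7↔1 J1 <9,5,7>
R:3↔7 J1 <9,6,7>
P:1↔8 J1 <9,7,7>
P:0↔1 J1 <9,8,7>
R:8↔5 J1 <9,9,7>
3×8 − 2×9 − 1×7 = -1

M = -1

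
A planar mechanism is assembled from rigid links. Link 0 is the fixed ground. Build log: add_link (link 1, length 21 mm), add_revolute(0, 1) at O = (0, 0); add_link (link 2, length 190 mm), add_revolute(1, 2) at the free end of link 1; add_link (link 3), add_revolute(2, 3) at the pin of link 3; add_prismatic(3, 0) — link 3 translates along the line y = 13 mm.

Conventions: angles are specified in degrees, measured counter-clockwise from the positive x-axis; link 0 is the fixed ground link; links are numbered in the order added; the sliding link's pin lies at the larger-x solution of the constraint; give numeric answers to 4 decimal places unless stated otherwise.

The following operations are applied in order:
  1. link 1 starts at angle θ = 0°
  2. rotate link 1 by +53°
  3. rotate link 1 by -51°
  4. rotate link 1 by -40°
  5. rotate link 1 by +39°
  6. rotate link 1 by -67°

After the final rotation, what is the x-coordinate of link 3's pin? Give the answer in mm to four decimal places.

geometry: r = 21 mm, L = 190 mm, e = 13 mm; θ starts at 0°
rotate link 1 by +53°: θ ← 0° +53° = 53°
rotate link 1 by -51°: θ ← 53° -51° = 2°
rotate link 1 by -40°: θ ← 2° -40° = -38°
rotate link 1 by +39°: θ ← -38° +39° = 1°
rotate link 1 by -67°: θ ← 1° -67° = -66°
crank pin P = (r cos θ, r sin θ) = (8.541470, -19.184455)
h = r sin θ − e = -19.184455 − 13 = -32.184455
x = r cos θ + √(L² − h²) = 8.541470 + 187.254268 = 195.795737

195.7957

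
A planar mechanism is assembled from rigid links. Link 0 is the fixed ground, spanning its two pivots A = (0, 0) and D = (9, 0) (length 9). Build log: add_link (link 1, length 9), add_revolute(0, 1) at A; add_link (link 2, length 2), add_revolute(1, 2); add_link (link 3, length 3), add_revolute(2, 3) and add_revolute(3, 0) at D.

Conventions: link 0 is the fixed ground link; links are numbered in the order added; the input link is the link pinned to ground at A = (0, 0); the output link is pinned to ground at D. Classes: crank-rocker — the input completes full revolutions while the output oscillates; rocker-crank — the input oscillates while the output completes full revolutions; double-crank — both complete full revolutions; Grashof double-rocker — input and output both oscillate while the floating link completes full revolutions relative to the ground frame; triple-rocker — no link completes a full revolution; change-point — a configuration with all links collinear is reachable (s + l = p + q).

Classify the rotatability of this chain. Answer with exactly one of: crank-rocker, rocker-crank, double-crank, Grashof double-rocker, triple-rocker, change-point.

lengths: ground=9, input=9, coupler=2, output=3
sorted: s=2 (shortest), l=9 (longest), p+q=12
s + l = 11 vs p + q = 12
s + l < p + q (Grashof) with shortest = coupler link → Grashof double-rocker

Grashof double-rocker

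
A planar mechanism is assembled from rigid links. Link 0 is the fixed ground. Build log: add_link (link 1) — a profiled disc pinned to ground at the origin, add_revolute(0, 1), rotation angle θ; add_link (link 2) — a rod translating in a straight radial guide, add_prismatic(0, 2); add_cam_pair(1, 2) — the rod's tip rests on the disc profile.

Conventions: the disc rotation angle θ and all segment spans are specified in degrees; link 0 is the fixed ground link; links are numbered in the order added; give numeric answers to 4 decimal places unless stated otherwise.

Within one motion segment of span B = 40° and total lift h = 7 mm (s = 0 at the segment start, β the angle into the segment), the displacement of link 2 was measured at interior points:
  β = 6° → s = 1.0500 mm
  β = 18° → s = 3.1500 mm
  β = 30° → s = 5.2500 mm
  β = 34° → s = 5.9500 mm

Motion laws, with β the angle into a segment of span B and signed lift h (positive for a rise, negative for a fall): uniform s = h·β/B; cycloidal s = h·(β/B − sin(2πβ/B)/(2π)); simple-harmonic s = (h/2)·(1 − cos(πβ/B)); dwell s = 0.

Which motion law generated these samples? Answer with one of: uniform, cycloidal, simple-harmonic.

candidates at β/B = r: uniform s = h·r (linear in β); cycloidal s = h·(r − sin(2πr)/(2π)); simple-harmonic s = (h/2)(1 − cos(πr))
β=6°: printed 1.0500 | uniform 1.0500, cycloidal 0.1487, simple-harmonic 0.3815
β=18°: printed 3.1500 | uniform 3.1500, cycloidal 2.8057, simple-harmonic 2.9525
β=30°: printed 5.2500 | uniform 5.2500, cycloidal 6.3641, simple-harmonic 5.9749
β=34°: printed 5.9500 | uniform 5.9500, cycloidal 6.8513, simple-harmonic 6.6185
only one law matches every sample → uniform

uniform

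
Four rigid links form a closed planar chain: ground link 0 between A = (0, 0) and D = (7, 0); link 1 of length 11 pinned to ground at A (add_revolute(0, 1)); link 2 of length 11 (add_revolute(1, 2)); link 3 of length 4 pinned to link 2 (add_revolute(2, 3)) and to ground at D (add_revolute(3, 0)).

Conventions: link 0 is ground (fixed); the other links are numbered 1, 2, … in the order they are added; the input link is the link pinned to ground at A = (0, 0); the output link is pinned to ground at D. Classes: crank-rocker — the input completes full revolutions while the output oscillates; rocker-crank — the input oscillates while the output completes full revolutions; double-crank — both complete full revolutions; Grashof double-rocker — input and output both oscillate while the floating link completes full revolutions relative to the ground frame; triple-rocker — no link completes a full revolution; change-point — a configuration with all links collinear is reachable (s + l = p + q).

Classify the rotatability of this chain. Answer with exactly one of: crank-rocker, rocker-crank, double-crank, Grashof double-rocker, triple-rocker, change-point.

lengths: ground=7, input=11, coupler=11, output=4
sorted: s=4 (shortest), l=11 (longest), p+q=18
s + l = 15 vs p + q = 18
s + l < p + q (Grashof) with shortest = output link → rocker-crank

rocker-crank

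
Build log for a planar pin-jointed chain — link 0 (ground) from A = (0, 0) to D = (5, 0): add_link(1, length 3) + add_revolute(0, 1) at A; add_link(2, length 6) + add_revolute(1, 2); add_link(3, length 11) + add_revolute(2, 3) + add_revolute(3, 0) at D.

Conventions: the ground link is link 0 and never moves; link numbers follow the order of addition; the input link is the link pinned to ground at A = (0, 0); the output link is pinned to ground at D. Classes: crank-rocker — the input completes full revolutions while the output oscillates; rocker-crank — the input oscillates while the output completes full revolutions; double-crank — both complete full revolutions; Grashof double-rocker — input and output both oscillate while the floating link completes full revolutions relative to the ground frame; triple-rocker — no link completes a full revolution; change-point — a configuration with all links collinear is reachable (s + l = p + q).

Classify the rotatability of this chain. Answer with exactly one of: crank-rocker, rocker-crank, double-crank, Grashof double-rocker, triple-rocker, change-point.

lengths: ground=5, input=3, coupler=6, output=11
sorted: s=3 (shortest), l=11 (longest), p+q=11
s + l = 14 vs p + q = 11
s + l > p + q → non-Grashof → no link fully rotates → triple-rocker

triple-rocker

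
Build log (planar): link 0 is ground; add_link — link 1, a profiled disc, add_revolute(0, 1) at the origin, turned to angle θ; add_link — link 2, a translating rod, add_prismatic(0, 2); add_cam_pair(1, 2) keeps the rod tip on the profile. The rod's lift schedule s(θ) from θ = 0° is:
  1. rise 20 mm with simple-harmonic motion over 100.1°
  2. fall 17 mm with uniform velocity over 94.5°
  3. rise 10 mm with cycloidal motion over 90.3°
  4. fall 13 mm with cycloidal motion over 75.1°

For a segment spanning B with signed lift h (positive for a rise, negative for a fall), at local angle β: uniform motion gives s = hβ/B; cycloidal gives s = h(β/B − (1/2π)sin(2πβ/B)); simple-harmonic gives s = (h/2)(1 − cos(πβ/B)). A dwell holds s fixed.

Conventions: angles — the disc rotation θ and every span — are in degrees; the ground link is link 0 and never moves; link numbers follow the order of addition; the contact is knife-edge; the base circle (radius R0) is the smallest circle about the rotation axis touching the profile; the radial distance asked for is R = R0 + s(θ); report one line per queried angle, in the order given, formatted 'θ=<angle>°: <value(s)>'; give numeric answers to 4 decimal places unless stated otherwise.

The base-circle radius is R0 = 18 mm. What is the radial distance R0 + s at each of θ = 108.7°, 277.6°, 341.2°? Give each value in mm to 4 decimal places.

seg 1 [0°–100.1°] simple-harmonic, h=20: full span → s += 20 → s = 20.0000
seg 2 [100.1°–194.6°] uniform, h=-17: θ=108.7° here. β=8.6, B=94.5. -17·8.6/94.5 = -1.5471 → s = 18.4529
seg 2 [100.1°–194.6°] uniform, h=-17: full span → s += -17 → s = 3.0000
seg 3 [194.6°–284.9°] cycloidal, h=10: θ=277.6° here. β=83, B=90.3. 10·(0.9192 − sin(2π·0.9192)/(2π)) = 9.9657 → s = 12.9657
seg 3 [194.6°–284.9°] cycloidal, h=10: full span → s += 10 → s = 13.0000
seg 4 [284.9°–360°] cycloidal, h=-13: θ=341.2° here. β=56.3, B=75.1. -13·(0.7497 − sin(2π·0.7497)/(2π)) = -11.8147 → s = 1.1853
θ=108.7°: R = R0 + s = 18 + 18.4529 = 36.4529
θ=277.6°: R = R0 + s = 18 + 12.9657 = 30.9657
θ=341.2°: R = R0 + s = 18 + 1.1853 = 19.1853

θ=108.7°: 36.4529
θ=277.6°: 30.9657
θ=341.2°: 19.1853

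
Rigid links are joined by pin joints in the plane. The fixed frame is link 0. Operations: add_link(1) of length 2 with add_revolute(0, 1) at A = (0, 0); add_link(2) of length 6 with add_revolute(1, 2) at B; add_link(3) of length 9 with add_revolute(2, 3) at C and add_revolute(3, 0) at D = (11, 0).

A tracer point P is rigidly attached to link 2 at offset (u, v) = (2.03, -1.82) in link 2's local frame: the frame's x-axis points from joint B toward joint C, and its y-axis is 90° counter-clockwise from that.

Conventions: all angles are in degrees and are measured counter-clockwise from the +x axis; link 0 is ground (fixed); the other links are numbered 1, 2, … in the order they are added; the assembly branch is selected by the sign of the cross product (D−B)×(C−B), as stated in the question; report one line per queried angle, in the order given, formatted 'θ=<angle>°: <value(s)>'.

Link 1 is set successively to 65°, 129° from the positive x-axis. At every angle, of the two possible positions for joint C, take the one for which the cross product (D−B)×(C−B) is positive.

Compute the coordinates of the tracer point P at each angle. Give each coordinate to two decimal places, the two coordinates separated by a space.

A=(0,0), D=(11.00,0)
θ=65°: B = A + 2.00·(cos65°, sin65°) = (0.8452, 1.8126)
θ=65°: |BD| = 10.3153
θ=65°: circle(B,6.00) ∩ circle(D,9.00): a=2.9764, h=5.2097
θ=65°:   candidates: C₊=(4.6908,6.4182) cross=53.740; C₋=(2.8599,-3.8390) cross=-53.740
θ=65°:   branch + wants cross > 0 → take C=(4.6908,6.4182) (cross=53.740)
θ=65°: ex = (C−B)/|BC| = (0.6409,0.7676); ey = (-0.7676,0.6409)
θ=65°: P = B + 2.03·ex + -1.82·ey = (3.5434,2.2044)
θ=129°: B = A + 2.00·(cos129°, sin129°) = (-1.2586, 1.5543)
θ=129°: |BD| = 12.3568
θ=129°: circle(B,6.00) ∩ circle(D,9.00): a=4.3575, h=4.1246
θ=129°:   candidates: C₊=(3.5831,5.0980) cross=50.966; C₋=(2.5455,-3.0856) cross=-50.966
θ=129°:   branch + wants cross > 0 → take C=(3.5831,5.0980) (cross=50.966)
θ=129°: ex = (C−B)/|BC| = (0.8070,0.5906); ey = (-0.5906,0.8070)
θ=129°: P = B + 2.03·ex + -1.82·ey = (1.4544,1.2846)

θ=65°: 3.54 2.20
θ=129°: 1.45 1.28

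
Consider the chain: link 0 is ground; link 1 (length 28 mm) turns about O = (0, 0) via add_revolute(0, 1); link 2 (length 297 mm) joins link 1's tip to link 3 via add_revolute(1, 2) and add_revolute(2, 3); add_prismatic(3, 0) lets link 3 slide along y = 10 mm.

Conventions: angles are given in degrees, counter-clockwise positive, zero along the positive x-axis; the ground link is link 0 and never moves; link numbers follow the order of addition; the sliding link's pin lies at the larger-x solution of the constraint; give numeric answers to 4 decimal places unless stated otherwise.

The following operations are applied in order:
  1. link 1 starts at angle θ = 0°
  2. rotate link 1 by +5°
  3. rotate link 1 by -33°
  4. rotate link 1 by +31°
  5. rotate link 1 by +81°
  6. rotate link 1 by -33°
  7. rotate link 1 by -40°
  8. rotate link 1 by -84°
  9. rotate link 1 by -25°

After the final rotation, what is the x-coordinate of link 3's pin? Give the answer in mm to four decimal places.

geometry: r = 28 mm, L = 297 mm, e = 10 mm; θ starts at 0°
rotate link 1 by +5°: θ ← 0° +5° = 5°
rotate link 1 by -33°: θ ← 5° -33° = -28°
rotate link 1 by +31°: θ ← -28° +31° = 3°
rotate link 1 by +81°: θ ← 3° +81° = 84°
rotate link 1 by -33°: θ ← 84° -33° = 51°
rotate link 1 by -40°: θ ← 51° -40° = 11°
rotate link 1 by -84°: θ ← 11° -84° = -73°
rotate link 1 by -25°: θ ← -73° -25° = -98°
crank pin P = (r cos θ, r sin θ) = (-3.896847, -27.727506)
h = r sin θ − e = -27.727506 − 10 = -37.727506
x = r cos θ + √(L² − h²) = -3.896847 + 294.594018 = 290.697171

290.6972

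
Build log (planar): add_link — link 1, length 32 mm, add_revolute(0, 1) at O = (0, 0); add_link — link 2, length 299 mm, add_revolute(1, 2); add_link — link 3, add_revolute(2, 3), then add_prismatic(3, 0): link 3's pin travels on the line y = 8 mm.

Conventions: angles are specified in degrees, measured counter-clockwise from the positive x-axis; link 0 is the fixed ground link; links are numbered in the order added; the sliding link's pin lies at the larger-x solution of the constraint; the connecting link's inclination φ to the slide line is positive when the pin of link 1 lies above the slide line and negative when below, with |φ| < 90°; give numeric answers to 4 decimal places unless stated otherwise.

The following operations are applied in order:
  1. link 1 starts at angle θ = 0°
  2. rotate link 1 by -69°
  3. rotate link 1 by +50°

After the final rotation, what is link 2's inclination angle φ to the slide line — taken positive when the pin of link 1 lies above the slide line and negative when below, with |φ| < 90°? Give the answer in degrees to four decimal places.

geometry: r = 32 mm, L = 299 mm, e = 8 mm; θ starts at 0°
rotate link 1 by -69°: θ ← 0° -69° = -69°
rotate link 1 by +50°: θ ← -69° +50° = -19°
h = r sin θ − e = -10.418181 − 8 = -18.418181
sin φ = h / L = -18.418181 / 299 = -0.06159927
φ = arcsin(-0.06159927) = -3.531614°

-3.5316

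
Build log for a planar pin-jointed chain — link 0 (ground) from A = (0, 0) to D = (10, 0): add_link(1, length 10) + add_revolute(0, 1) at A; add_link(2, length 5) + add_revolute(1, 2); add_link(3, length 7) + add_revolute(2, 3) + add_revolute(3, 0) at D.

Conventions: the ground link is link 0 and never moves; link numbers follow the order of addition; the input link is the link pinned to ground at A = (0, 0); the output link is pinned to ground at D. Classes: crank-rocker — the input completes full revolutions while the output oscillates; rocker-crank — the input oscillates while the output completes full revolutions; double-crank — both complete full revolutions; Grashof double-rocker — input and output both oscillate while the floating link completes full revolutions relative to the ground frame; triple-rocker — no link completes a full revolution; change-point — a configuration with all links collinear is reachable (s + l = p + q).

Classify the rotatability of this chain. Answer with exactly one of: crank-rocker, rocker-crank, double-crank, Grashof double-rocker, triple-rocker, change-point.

lengths: ground=10, input=10, coupler=5, output=7
sorted: s=5 (shortest), l=10 (longest), p+q=17
s + l = 15 vs p + q = 17
s + l < p + q (Grashof) with shortest = coupler link → Grashof double-rocker

Grashof double-rocker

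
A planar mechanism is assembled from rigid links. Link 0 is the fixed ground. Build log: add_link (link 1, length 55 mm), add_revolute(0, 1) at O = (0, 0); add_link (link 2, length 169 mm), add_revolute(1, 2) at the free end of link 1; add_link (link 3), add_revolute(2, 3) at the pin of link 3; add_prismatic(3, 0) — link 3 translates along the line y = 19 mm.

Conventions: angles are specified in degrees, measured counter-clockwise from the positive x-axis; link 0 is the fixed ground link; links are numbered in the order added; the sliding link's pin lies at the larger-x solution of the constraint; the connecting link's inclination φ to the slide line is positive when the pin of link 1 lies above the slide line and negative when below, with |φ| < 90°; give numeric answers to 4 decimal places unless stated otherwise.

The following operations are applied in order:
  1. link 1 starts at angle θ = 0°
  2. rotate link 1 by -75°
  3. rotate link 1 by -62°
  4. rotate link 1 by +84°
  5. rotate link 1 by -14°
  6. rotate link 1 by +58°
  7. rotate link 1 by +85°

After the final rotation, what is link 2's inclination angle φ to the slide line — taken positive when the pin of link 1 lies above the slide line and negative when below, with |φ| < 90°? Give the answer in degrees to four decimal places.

geometry: r = 55 mm, L = 169 mm, e = 19 mm; θ starts at 0°
rotate link 1 by -75°: θ ← 0° -75° = -75°
rotate link 1 by -62°: θ ← -75° -62° = -137°
rotate link 1 by +84°: θ ← -137° +84° = -53°
rotate link 1 by -14°: θ ← -53° -14° = -67°
rotate link 1 by +58°: θ ← -67° +58° = -9°
rotate link 1 by +85°: θ ← -9° +85° = 76°
h = r sin θ − e = 53.366265 − 19 = 34.366265
sin φ = h / L = 34.366265 / 169 = 0.20335068
φ = arcsin(0.20335068) = 11.732966°

11.7330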